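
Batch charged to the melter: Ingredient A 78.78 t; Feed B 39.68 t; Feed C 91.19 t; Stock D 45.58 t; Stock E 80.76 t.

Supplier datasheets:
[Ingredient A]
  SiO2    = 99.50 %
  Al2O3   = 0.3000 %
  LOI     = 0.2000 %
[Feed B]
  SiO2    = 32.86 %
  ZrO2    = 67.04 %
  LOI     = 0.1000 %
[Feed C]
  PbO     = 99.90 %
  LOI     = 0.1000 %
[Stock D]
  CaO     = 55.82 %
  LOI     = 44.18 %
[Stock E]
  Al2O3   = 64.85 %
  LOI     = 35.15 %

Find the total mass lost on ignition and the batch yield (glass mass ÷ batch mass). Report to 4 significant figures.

The working math carries full float precision at every stage. The intermediate values are displayed rounded to 4 significant digits between the steps. Each reported figure is rounded once only; derived quantities (totals, ignition loss, glass mass, yield, five oxide percentages) are re-derived in full precision from the weighed amounts at 287.2 t of glass, as written in the question or the answer.
Loss on ignition, line by line:
  Ingredient A: 78.78 × 0.002000 = 0.1576 t
  Feed B: 39.68 × 0.001000 = 0.03968 t
  Feed C: 91.19 × 0.001000 = 0.09119 t
  Stock D: 45.58 × 0.4418 = 20.14 t
  Stock E: 80.76 × 0.3515 = 28.39 t
Total LOI = 48.81 t
Glass = batch − LOI = 336.0 − 48.81 = 287.2 t

LOI loss = 48.81 t; glass = 287.2 t; yield = 85.47%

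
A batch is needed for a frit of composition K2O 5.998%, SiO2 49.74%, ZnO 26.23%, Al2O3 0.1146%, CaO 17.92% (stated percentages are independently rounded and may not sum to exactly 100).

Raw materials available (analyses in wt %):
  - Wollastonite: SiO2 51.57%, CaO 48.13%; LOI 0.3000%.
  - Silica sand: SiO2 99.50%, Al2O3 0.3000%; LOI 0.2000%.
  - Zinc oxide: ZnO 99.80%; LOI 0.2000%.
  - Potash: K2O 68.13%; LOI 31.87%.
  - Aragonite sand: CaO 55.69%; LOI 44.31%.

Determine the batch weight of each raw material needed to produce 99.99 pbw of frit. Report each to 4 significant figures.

Every computation holds full float precision in every operation. The intermediate values are displayed, rounded to 4 significant digits, across the worked steps — a single rounding yields each reported result. Derived quantities, including five oxide percentages, yield, ignition loss, the totals, glass mass, are re-derived from the batch weights at 99.99 pbw of glass in full precision, as written in question or answer.
Oxide-by-oxide targets in 99.99 pbw frit:
  K2O: 5.998% × 99.99 = 5.997 pbw
  SiO2: 49.74% × 99.99 = 49.74 pbw
  ZnO: 26.23% × 99.99 = 26.23 pbw
  Al2O3: 0.1146% × 99.99 = 0.1146 pbw
  CaO: 17.92% × 99.99 = 17.92 pbw
Checking each oxide sum working from each reported weight, on the stated basis (each sum matches its target mass net of answer rounding effects):
  K2O: 8.803·0.6813 = 5.997 pbw (target 5.997 pbw)
  SiO2: 22.75·0.5157 + 38.20·0.9950 = 49.74 pbw (target 49.74 pbw)
  ZnO: 26.28·0.9980 = 26.23 pbw (target 26.23 pbw)
  Al2O3: 38.20·0.003000 = 0.1146 pbw (target 0.1146 pbw)
  CaO: 22.75·0.4813 + 12.52·0.5569 = 17.92 pbw (target 17.92 pbw)
Glass-mass bookkeeping: the batch minus its LOI: 100.0 pbw (per-oxide target masses sum to 99.99 pbw; with the basis standing at 99.99 pbw — rounding explains the deltas).
Adding the batch up: Σ batch = 108.6 pbw; LOI removed, Σ of batch·LOI: 8.550 pbw; yield: glass divided by total = 92.12%.

Batch per 99.99 pbw frit:
  Wollastonite: 22.75 pbw
  Silica sand: 38.20 pbw
  Zinc oxide: 26.28 pbw
  Potash: 8.803 pbw
  Aragonite sand: 12.52 pbw
Total batch = 108.6 pbw; LOI loss = 8.550 pbw; yield = 92.12%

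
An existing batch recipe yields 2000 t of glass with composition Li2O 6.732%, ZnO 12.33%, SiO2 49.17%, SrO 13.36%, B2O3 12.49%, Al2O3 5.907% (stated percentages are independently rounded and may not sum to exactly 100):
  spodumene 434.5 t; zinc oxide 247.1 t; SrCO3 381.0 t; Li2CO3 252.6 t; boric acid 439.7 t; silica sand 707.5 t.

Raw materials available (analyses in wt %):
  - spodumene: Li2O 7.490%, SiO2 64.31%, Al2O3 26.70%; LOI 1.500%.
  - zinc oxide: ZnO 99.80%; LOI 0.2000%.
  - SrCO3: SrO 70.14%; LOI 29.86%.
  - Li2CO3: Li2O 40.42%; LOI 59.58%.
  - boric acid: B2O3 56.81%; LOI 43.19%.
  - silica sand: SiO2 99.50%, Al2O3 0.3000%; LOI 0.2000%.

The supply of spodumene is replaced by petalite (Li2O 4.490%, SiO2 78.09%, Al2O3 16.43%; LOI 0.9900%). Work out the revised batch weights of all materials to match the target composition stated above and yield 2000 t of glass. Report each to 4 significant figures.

All internal work maintains full precision end to end. Values along the way are displayed rounded to four significant digits between the steps — every reported number is rounded only once; the derived quantities, including six oxide percentages, net glass mass, totals, the yield, ignition loss, are carried from the batch weights per 2000 t of glass at full precision precisely as stated by either problem or answer.
Oxide-by-oxide targets in 2000 t glass:
  Li2O: 6.732% × 2000 = 134.6 t
  ZnO: 12.33% × 2000 = 246.6 t
  SiO2: 49.17% × 2000 = 983.4 t
  SrO: 13.36% × 2000 = 267.2 t
  B2O3: 12.49% × 2000 = 249.8 t
  Al2O3: 5.907% × 2000 = 118.1 t
Checking each oxide sum per the reported batch figures, against the basis in use (oxide sums agree with the targets modulo rounding of the values):
  Li2O: 711.2·0.04490 + 254.1·0.4042 = 134.6 t (target 134.6 t)
  ZnO: 247.1·0.9980 = 246.6 t (target 246.6 t)
  SiO2: 711.2·0.7809 + 430.2·0.9950 = 983.4 t (target 983.4 t)
  SrO: 381.0·0.7014 = 267.2 t (target 267.2 t)
  B2O3: 439.7·0.5681 = 249.8 t (target 249.8 t)
  Al2O3: 711.2·0.1643 + 430.2·0.003000 = 118.1 t (target 118.1 t)
Glass-mass bookkeeping: whole batch net of LOI = 2000 t (the Σ of target masses is 2000 t; versus the stated basis of 2000 t — gaps are rounding artifacts).
Batch total: Σ batch = 2463 t; loss to ignition Σ batch·LOI = 463.5 t; yield = glass ÷ total batch = 81.19%.

Revised batch per 2000 t glass:
  petalite: 711.2 t
  zinc oxide: 247.1 t
  SrCO3: 381.0 t
  Li2CO3: 254.1 t
  boric acid: 439.7 t
  silica sand: 430.2 t
Total batch = 2463 t; LOI loss = 463.5 t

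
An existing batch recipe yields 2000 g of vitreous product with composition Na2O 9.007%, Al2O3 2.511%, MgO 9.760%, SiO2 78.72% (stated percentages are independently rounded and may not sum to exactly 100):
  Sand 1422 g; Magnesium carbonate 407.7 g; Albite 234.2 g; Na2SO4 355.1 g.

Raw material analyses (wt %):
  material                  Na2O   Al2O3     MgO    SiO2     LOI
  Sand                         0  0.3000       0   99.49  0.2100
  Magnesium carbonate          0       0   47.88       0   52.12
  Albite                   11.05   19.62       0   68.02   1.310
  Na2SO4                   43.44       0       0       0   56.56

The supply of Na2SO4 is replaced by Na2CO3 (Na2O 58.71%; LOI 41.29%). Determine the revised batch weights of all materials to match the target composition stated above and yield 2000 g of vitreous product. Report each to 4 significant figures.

The working math runs at full precision in every operation — rounding to four significant figures extends to every working value as displayed — a single rounding completes each reported result — derived quantities (the four compositions, yield, the totals, LOI, net glass mass) are rebuilt at full precision from the batch weights at 2000 g of glass, as given in the question or the answer.
Target masses of each oxide per 2000 g vitreous product:
  Na2O: 9.007% × 2000 = 180.1 g
  Al2O3: 2.511% × 2000 = 50.22 g
  MgO: 9.760% × 2000 = 195.2 g
  SiO2: 78.72% × 2000 = 1574 g
Balance tally, oxide-wise, with the batch weights as given, against the basis in use (sum by sum, the targets are met once rounding is allowed for):
  Na2O: 234.2·0.1105 + 262.7·0.5871 = 180.1 g (target 180.1 g)
  Al2O3: 1422·0.003000 + 234.2·0.1962 = 50.22 g (target 50.22 g)
  MgO: 407.7·0.4788 = 195.2 g (target 195.2 g)
  SiO2: 1422·0.9949 + 234.2·0.6802 = 1574 g (target 1574 g)
Auditing the glass mass value: batch Σ − ignition loss = 2000 g (the Σ of target masses is 2000 g; stated basis 2000 g — a pure rounding effect).
Whole-batch sum: Σ batch = 2327 g; Σ batch·LOI gives LOI loss = 327.0 g; as yield: glass ÷ batch → 85.94%.

Revised batch per 2000 g vitreous product:
  Sand: 1422 g
  Magnesium carbonate: 407.7 g
  Albite: 234.2 g
  Na2CO3: 262.7 g
Total batch = 2327 g; LOI loss = 327.0 g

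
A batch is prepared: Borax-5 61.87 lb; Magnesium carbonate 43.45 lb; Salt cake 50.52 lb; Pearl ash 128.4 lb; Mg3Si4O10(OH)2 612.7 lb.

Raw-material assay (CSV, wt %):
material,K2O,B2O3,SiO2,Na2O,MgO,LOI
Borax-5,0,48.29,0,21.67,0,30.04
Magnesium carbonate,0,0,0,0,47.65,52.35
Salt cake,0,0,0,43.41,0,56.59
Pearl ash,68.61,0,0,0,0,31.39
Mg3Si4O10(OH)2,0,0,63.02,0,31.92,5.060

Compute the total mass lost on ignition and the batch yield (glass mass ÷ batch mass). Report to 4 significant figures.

LOI loss = 141.2 lb; glass = 755.7 lb; yield = 84.25%

All internal work runs at exact precision at all times; the intermediate values are shown (rounded to 4 significant figures) as written; each reported result takes a single rounding; all derived quantities are re-derived from the batch weights at 755.7 lb of glass at exact precision (yield, the totals, LOI, glass mass, the five compositions) as set out in problem or answer.
LOI of each material in turn:
  Borax-5: 61.87 × 0.3004 = 18.59 lb
  Magnesium carbonate: 43.45 × 0.5235 = 22.75 lb
  Salt cake: 50.52 × 0.5659 = 28.59 lb
  Pearl ash: 128.4 × 0.3139 = 40.30 lb
  Mg3Si4O10(OH)2: 612.7 × 0.05060 = 31.00 lb
Total LOI = 141.2 lb
Glass = batch − LOI = 896.9 − 141.2 = 755.7 lb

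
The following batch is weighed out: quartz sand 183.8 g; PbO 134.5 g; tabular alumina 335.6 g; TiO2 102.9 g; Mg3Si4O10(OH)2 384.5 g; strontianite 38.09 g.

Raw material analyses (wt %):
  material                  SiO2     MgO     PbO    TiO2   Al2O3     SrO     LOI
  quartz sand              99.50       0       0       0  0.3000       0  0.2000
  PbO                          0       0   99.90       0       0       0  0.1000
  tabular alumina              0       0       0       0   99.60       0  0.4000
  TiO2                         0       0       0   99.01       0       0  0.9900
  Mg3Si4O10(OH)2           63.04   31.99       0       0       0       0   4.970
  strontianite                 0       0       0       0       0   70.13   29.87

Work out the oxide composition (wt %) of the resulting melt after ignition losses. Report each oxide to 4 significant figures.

Glass mass = 1146 g (batch 1179 − LOI 33.35).
Composition: SiO2 37.11%, MgO 10.73%, PbO 11.72%, TiO2 8.890%, Al2O3 29.21%, SrO 2.331%

Working values are rounded to four significant figures wherever printed. All arithmetic keeps full precision at each step — each reported value carries a single rounding. Derived quantities (net glass mass, LOI, yield, the totals, six oxide percentages) are computed in full precision using the weight values per 1146 g of glass, exactly as printed in problem or answer.
Per-oxide mass from batch:
  SiO2: 183.8·0.9950 + 384.5·0.6304 = 425.3 g
  MgO: 384.5·0.3199 = 123.0 g
  PbO: 134.5·0.9990 = 134.4 g
  TiO2: 102.9·0.9901 = 101.9 g
  Al2O3: 183.8·0.003000 + 335.6·0.9960 = 334.8 g
  SrO: 38.09·0.7013 = 26.71 g
LOI: 183.8·0.002000 + 134.5·0.001000 + 335.6·0.004000 + 102.9·0.009900 + 384.5·0.04970 + 38.09·0.2987 = 33.35 g
Glass = total batch minus LOI = 1179 − 33.35 = 1146 g (matching Σ of the oxides)
percent by weight: oxide/glass ×100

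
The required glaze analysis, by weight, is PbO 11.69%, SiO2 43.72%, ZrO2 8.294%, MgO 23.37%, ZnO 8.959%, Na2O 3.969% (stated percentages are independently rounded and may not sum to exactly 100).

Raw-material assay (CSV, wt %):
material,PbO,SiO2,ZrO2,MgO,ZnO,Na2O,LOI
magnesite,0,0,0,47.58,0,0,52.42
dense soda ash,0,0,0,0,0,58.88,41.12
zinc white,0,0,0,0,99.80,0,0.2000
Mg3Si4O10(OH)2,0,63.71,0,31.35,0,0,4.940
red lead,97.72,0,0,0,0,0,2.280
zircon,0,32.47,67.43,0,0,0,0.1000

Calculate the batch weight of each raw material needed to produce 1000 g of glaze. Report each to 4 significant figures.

The whole derivation keeps exact precision from start to finish — mid-chain values are printed, rounded to 4 significant digits, between the steps. Each reported result is rounded just once. All derived quantities are recomputed in full float precision (net glass mass, ignition loss, the totals, the yield, six oxide percentages) from the batch weights at 1000 g of glass as set out in the problem or answer text.
Oxide mass targets, per 1000 g glaze:
  PbO: 11.69% × 1000 = 116.9 g
  SiO2: 43.72% × 1000 = 437.2 g
  ZrO2: 8.294% × 1000 = 82.94 g
  MgO: 23.37% × 1000 = 233.7 g
  ZnO: 8.959% × 1000 = 89.59 g
  Na2O: 3.969% × 1000 = 39.69 g
Verifying the oxide balance per the reported batch figures, at the basis given (delivered sums recover each target up to rounding of the answer):
  PbO: 119.6·0.9772 = 116.9 g (target 116.9 g)
  SiO2: 623.5·0.6371 + 123.0·0.3247 = 437.2 g (target 437.2 g)
  ZrO2: 123.0·0.6743 = 82.94 g (target 82.94 g)
  MgO: 80.32·0.4758 + 623.5·0.3135 = 233.7 g (target 233.7 g)
  ZnO: 89.77·0.9980 = 89.59 g (target 89.59 g)
  Na2O: 67.41·0.5888 = 39.69 g (target 39.69 g)
Mass balance on the glass: Σ batch − LOI loss = 999.9 g (oxide target masses add up to 1000 g; stated basis 1000 g — differing by rounding only).
Summing the batch: Σ batch = 1104 g; loss to ignition Σ batch·LOI = 103.7 g; glass ÷ batch gives a yield of 90.61%.

Batch per 1000 g glaze:
  magnesite: 80.32 g
  dense soda ash: 67.41 g
  zinc white: 89.77 g
  Mg3Si4O10(OH)2: 623.5 g
  red lead: 119.6 g
  zircon: 123.0 g
Total batch = 1104 g; LOI loss = 103.7 g; yield = 90.61%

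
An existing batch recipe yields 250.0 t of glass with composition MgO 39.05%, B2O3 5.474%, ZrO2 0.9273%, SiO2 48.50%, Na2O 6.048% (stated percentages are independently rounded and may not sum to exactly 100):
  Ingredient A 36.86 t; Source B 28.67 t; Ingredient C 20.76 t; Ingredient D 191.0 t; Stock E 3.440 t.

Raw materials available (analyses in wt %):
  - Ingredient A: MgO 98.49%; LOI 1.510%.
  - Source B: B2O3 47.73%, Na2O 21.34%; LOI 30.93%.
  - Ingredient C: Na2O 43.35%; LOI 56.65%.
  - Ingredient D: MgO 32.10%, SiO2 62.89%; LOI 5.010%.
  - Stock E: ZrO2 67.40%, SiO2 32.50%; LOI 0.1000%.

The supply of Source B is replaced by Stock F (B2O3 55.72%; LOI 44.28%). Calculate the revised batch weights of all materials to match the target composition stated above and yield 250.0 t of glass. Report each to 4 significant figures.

Revised batch per 250.0 t glass:
  Ingredient A: 36.86 t
  Stock F: 24.56 t
  Ingredient C: 34.88 t
  Ingredient D: 191.0 t
  Stock E: 3.440 t
Total batch = 290.7 t; LOI loss = 40.76 t

Intermediates are displayed rounded to 4 significant figures alongside each step. All internal work holds full precision end to end; each reported value is rounded only once. The derived quantities (totals, ignition loss, the yield, five oxide percentages, net glass mass) are recomputed at exact precision from the weighed amounts on 250.0 t of glass, exactly as shown in the question or the answer.
Oxide-by-oxide targets in 250.0 t glass:
  MgO: 39.05% × 250.0 = 97.62 t
  B2O3: 5.474% × 250.0 = 13.68 t
  ZrO2: 0.9273% × 250.0 = 2.318 t
  SiO2: 48.50% × 250.0 = 121.2 t
  Na2O: 6.048% × 250.0 = 15.12 t
Balance tally, oxide-wise, working from each reported weight, under the basis named above (summed amounts equal target values up to rounding of the answer):
  MgO: 36.86·0.9849 + 191.0·0.3210 = 97.61 t (target 97.62 t)
  B2O3: 24.56·0.5572 = 13.68 t (target 13.68 t)
  ZrO2: 3.440·0.6740 = 2.319 t (target 2.318 t)
  SiO2: 191.0·0.6289 + 3.440·0.3250 = 121.2 t (target 121.2 t)
  Na2O: 34.88·0.4335 = 15.12 t (target 15.12 t)
Glass-mass sanity pass: net batch after ignition = 250.0 t (the Σ of target masses is 250.0 t; stated basis 250.0 t — deltas are rounding alone).
Batch total: Σ batch = 290.7 t; LOI removed, Σ of batch·LOI: 40.76 t; glass ÷ batch gives a yield of 85.98%.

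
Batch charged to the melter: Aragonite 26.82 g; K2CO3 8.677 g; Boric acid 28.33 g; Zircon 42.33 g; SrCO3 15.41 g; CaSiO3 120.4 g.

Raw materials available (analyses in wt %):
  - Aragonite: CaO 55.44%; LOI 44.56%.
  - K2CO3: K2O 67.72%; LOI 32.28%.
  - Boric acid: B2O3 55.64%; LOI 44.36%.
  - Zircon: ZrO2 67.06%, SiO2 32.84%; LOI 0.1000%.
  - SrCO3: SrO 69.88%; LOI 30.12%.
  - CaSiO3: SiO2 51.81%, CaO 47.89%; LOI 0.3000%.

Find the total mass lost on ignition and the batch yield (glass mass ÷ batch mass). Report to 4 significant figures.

LOI loss = 32.36 g; glass = 209.6 g; yield = 86.62%

Rounding to four significant figures governs each mid-chain value as shown. The whole derivation keeps exact precision at each step; every reported value undergoes a single rounding — all derived quantities, which include the totals, six oxide percentages, net glass mass, ignition loss, yield, are recomputed in full precision, as quoted within the problem or answer text, from the batch weights at 209.6 g of glass.
Per-material ignition loss:
  Aragonite: 26.82 × 0.4456 = 11.95 g
  K2CO3: 8.677 × 0.3228 = 2.801 g
  Boric acid: 28.33 × 0.4436 = 12.57 g
  Zircon: 42.33 × 0.001000 = 0.04233 g
  SrCO3: 15.41 × 0.3012 = 4.641 g
  CaSiO3: 120.4 × 0.003000 = 0.3612 g
Total LOI = 32.36 g
Glass = batch − LOI = 242.0 − 32.36 = 209.6 g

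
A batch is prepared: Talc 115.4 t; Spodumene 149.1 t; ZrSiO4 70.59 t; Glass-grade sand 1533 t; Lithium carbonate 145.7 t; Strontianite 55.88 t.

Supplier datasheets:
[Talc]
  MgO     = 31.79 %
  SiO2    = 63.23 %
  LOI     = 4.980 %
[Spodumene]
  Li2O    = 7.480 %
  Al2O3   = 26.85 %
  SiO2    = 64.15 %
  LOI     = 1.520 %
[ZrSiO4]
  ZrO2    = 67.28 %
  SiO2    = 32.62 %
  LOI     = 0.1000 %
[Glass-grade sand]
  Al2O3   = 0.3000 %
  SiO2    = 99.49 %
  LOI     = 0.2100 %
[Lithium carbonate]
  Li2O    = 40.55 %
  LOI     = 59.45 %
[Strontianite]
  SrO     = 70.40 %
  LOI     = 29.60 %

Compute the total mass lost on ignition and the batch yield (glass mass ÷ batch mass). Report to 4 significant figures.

The whole derivation keeps full float precision at all times. Working values are shown with 4-significant-figure rounding alongside each step — every reported number undergoes a single rounding — all derived quantities (totals, yield, the six compositions, net glass mass, LOI) are recomputed at full precision from the weighed amounts for 1955 t of glass, as quoted within the problem or the answer.
Ignition loss by material:
  Talc: 115.4 × 0.04980 = 5.747 t
  Spodumene: 149.1 × 0.01520 = 2.266 t
  ZrSiO4: 70.59 × 0.001000 = 0.07059 t
  Glass-grade sand: 1533 × 0.002100 = 3.219 t
  Lithium carbonate: 145.7 × 0.5945 = 86.62 t
  Strontianite: 55.88 × 0.2960 = 16.54 t
Total LOI = 114.5 t
Glass = batch − LOI = 2070 − 114.5 = 1955 t

LOI loss = 114.5 t; glass = 1955 t; yield = 94.47%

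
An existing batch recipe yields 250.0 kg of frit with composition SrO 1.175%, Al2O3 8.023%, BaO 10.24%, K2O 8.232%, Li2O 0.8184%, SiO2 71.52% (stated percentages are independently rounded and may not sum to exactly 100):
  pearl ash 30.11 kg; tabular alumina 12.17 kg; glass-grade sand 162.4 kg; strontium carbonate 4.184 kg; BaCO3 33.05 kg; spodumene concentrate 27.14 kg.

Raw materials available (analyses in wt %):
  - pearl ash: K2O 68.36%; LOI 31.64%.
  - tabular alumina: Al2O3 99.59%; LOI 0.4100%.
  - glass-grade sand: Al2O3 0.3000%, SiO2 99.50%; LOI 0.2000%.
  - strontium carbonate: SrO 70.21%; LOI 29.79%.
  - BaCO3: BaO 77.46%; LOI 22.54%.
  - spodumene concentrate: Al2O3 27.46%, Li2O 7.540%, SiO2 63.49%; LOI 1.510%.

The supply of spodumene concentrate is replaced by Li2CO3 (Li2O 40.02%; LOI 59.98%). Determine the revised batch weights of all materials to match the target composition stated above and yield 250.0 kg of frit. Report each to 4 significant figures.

Revised batch per 250.0 kg frit:
  pearl ash: 30.11 kg
  tabular alumina: 19.60 kg
  glass-grade sand: 179.7 kg
  strontium carbonate: 4.184 kg
  BaCO3: 33.05 kg
  Li2CO3: 5.112 kg
Total batch = 271.8 kg; LOI loss = 21.73 kg

All arithmetic carries full precision through the solve. Working values appear (rounded to four significant figures) at each printed step. Every reported value includes exactly one rounding — all derived quantities are computed at full precision (LOI, the six compositions, yield, totals, net glass mass) starting from the weights at 250.0 kg of glass as given in the problem or answer text.
Target masses of each oxide per 250.0 kg frit:
  SrO: 1.175% × 250.0 = 2.938 kg
  Al2O3: 8.023% × 250.0 = 20.06 kg
  BaO: 10.24% × 250.0 = 25.60 kg
  K2O: 8.232% × 250.0 = 20.58 kg
  Li2O: 0.8184% × 250.0 = 2.046 kg
  SiO2: 71.52% × 250.0 = 178.8 kg
A balance pass over the oxides, on the weights just shown, at the basis given (oxide sums agree with the targets modulo rounding of the values):
  SrO: 4.184·0.7021 = 2.938 kg (target 2.938 kg)
  Al2O3: 19.60·0.9959 + 179.7·0.003000 = 20.06 kg (target 20.06 kg)
  BaO: 33.05·0.7746 = 25.60 kg (target 25.60 kg)
  K2O: 30.11·0.6836 = 20.58 kg (target 20.58 kg)
  Li2O: 5.112·0.4002 = 2.046 kg (target 2.046 kg)
  SiO2: 179.7·0.9950 = 178.8 kg (target 178.8 kg)
The glass-mass cross-check: the batch minus its LOI: 250.0 kg (oxide target masses add up to 250.0 kg; versus the stated basis of 250.0 kg — any gap is answer rounding).
Summing the batch: Σ batch = 271.8 kg; LOI loss = Σ batch·LOI = 21.73 kg; glass ÷ batch gives a yield of 92.00%.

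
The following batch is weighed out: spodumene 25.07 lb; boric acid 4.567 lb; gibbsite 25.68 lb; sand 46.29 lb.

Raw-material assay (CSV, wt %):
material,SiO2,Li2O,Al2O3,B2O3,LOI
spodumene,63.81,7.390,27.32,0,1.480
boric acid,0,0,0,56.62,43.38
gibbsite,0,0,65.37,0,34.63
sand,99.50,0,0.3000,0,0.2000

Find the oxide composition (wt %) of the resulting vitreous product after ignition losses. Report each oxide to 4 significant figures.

The intermediate values appear rounded to 4 significant digits when written out; each numeric step carries full float precision all the way through; exactly one rounding is applied to every reported number. The derived quantities are re-derived from the batch weights per 90.27 lb of glass at full precision (the totals, the yield, ignition loss, glass mass, the four compositions), precisely as stated by question or answer.
Delivered oxide masses:
  SiO2: 25.07·0.6381 + 46.29·0.9950 = 62.06 lb
  Li2O: 25.07·0.07390 = 1.853 lb
  Al2O3: 25.07·0.2732 + 25.68·0.6537 + 46.29·0.003000 = 23.78 lb
  B2O3: 4.567·0.5662 = 2.586 lb
LOI: 25.07·0.01480 + 4.567·0.4338 + 25.68·0.3463 + 46.29·0.002000 = 11.34 lb
Resulting glass, batch − LOI: 101.6 − 11.34 = 90.27 lb (equal to the oxide-mass sum)
oxide / glass × 100 gives the wt %

Glass mass = 90.27 lb (batch 101.6 − LOI 11.34).
Composition: SiO2 68.75%, Li2O 2.052%, Al2O3 26.34%, B2O3 2.865%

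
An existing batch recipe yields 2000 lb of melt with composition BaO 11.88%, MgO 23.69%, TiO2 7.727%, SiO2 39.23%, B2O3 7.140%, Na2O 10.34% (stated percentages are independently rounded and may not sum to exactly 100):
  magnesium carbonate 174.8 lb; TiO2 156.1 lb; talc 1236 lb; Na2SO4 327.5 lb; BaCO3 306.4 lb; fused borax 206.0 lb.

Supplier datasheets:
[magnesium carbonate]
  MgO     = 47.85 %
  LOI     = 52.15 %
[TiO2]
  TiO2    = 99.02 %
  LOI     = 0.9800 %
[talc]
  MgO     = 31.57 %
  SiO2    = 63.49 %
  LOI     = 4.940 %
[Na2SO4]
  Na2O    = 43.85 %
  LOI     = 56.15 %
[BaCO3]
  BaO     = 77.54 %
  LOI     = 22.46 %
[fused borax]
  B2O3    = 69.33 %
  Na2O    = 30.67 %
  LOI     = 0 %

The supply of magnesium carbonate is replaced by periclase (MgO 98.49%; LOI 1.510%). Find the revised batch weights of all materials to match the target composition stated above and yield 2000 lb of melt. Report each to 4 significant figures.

Revised batch per 2000 lb melt:
  periclase: 84.95 lb
  TiO2: 156.1 lb
  talc: 1236 lb
  Na2SO4: 327.5 lb
  BaCO3: 306.4 lb
  fused borax: 206.0 lb
Total batch = 2317 lb; LOI loss = 316.6 lb

Working values are displayed, with 4-significant-digit rounding, in the printout. All internal work maintains full precision at all times — each reported figure is rounded only once — derived quantities, including the totals, glass mass, yield, six oxide percentages, ignition loss, are recomputed starting from the weights on 2000 lb of glass at full precision as they appear in either problem or answer.
Per-oxide target masses for 2000 lb melt:
  BaO: 11.88% × 2000 = 237.6 lb
  MgO: 23.69% × 2000 = 473.8 lb
  TiO2: 7.727% × 2000 = 154.5 lb
  SiO2: 39.23% × 2000 = 784.6 lb
  B2O3: 7.140% × 2000 = 142.8 lb
  Na2O: 10.34% × 2000 = 206.8 lb
Sums-versus-targets review working from each reported weight, at the basis given (summed amounts equal target values up to rounding of the answer):
  BaO: 306.4·0.7754 = 237.6 lb (target 237.6 lb)
  MgO: 84.95·0.9849 + 1236·0.3157 = 473.9 lb (target 473.8 lb)
  TiO2: 156.1·0.9902 = 154.6 lb (target 154.5 lb)
  SiO2: 1236·0.6349 = 784.7 lb (target 784.6 lb)
  B2O3: 206.0·0.6933 = 142.8 lb (target 142.8 lb)
  Na2O: 327.5·0.4385 + 206.0·0.3067 = 206.8 lb (target 206.8 lb)
Glass mass check: total charge less LOI = 2000 lb (the targets, summed, come to 2000 lb; the stated basis being 2000 lb — a pure rounding effect).
Summing the batch: Σ batch = 2317 lb; ignition loss, Σ(batch × LOI) = 316.6 lb; yield: glass divided by total = 86.34%.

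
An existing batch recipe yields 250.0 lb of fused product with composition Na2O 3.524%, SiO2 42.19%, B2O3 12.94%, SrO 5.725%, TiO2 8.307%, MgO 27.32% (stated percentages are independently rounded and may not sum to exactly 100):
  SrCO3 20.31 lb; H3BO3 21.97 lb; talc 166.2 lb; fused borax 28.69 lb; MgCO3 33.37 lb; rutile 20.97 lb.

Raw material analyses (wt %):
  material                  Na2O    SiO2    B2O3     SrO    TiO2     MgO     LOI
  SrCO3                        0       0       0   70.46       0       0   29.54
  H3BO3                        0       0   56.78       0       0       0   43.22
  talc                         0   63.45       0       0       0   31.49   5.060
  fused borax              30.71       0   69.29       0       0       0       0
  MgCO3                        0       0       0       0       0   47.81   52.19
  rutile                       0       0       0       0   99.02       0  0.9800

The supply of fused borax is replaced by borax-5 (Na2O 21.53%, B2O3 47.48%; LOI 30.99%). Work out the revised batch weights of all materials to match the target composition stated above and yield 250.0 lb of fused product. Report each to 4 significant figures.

Revised batch per 250.0 lb fused product:
  SrCO3: 20.31 lb
  H3BO3: 22.76 lb
  talc: 166.2 lb
  borax-5: 40.92 lb
  MgCO3: 33.37 lb
  rutile: 20.97 lb
Total batch = 304.5 lb; LOI loss = 54.55 lb

All internal work maintains full float precision in every operation — values along the way are displayed rounded off to 4 significant digits between the steps — every reported value is rounded a single time. Derived quantities are computed starting from the weights per 250.0 lb of glass in full precision (LOI, six oxide percentages, the totals, yield, net glass mass), as they appear in the problem or the answer.
Oxide mass targets, per 250.0 lb fused product:
  Na2O: 3.524% × 250.0 = 8.810 lb
  SiO2: 42.19% × 250.0 = 105.5 lb
  B2O3: 12.94% × 250.0 = 32.35 lb
  SrO: 5.725% × 250.0 = 14.31 lb
  TiO2: 8.307% × 250.0 = 20.77 lb
  MgO: 27.32% × 250.0 = 68.30 lb
Sums-versus-targets review using the reported weights, per the basis as stated (summed amounts equal target values exact up to rounding of places):
  Na2O: 40.92·0.2153 = 8.810 lb (target 8.810 lb)
  SiO2: 166.2·0.6345 = 105.5 lb (target 105.5 lb)
  B2O3: 22.76·0.5678 + 40.92·0.4748 = 32.35 lb (target 32.35 lb)
  SrO: 20.31·0.7046 = 14.31 lb (target 14.31 lb)
  TiO2: 20.97·0.9902 = 20.76 lb (target 20.77 lb)
  MgO: 166.2·0.3149 + 33.37·0.4781 = 68.29 lb (target 68.30 lb)
Glass-mass bookkeeping: total batch − LOI = 250.0 lb (the Σ of target masses is 250.0 lb; the stated basis being 250.0 lb — rounding explains the deltas).
Batch total: Σ batch = 304.5 lb; ignition loss, Σ(batch × LOI) = 54.55 lb; the yield ratio, glass ÷ batch: 82.09%.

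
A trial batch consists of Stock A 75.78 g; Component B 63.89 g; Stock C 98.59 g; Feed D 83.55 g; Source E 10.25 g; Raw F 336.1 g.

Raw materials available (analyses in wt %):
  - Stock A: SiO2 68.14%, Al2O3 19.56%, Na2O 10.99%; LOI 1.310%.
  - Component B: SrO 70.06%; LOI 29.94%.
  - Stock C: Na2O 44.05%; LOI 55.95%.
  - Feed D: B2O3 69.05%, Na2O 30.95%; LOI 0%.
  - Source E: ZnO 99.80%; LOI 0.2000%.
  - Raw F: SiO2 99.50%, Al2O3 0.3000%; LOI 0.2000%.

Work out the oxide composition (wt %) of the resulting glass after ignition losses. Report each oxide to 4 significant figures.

Glass mass = 592.2 g (batch 668.2 − LOI 75.98).
Composition: SiO2 65.19%, SrO 7.559%, B2O3 9.742%, Al2O3 2.673%, ZnO 1.727%, Na2O 13.11%

Each numeric step carries full precision from first step to last — in-progress results are shown (rounded to four significant digits) when written out. Exactly one rounding lands on every reported number; the derived quantities are carried from the batch weights on 592.2 g of glass at exact precision (yield, net glass mass, LOI, six oxide percentages, totals) as given in the question or the answer.
Per-oxide mass from batch:
  SiO2: 75.78·0.6814 + 336.1·0.9950 = 386.1 g
  SrO: 63.89·0.7006 = 44.76 g
  B2O3: 83.55·0.6905 = 57.69 g
  Al2O3: 75.78·0.1956 + 336.1·0.003000 = 15.83 g
  ZnO: 10.25·0.9980 = 10.23 g
  Na2O: 75.78·0.1099 + 98.59·0.4405 + 83.55·0.3095 = 77.62 g
LOI: 75.78·0.01310 + 63.89·0.2994 + 98.59·0.5595 + 10.25·0.002000 + 336.1·0.002000 = 75.98 g
Glass = total batch minus LOI = 668.2 − 75.98 = 592.2 g (matching Σ of the oxides)
percent share: oxide ÷ glass, ×100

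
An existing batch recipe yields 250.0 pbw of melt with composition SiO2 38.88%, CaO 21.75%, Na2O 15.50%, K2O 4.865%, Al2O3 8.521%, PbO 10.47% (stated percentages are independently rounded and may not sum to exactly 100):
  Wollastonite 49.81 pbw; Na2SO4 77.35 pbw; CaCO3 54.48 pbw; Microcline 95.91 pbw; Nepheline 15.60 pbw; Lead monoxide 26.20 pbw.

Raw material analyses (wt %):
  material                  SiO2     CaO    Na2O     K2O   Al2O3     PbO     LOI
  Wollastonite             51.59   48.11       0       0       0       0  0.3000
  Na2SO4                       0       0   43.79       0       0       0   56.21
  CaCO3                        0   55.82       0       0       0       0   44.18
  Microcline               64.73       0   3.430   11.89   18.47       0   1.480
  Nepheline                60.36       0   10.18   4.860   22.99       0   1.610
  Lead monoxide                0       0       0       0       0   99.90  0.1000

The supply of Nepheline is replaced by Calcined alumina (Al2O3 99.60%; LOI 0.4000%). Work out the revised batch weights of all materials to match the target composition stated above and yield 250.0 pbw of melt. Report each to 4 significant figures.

Every computation keeps full precision all the way through. Mid-chain values appear with 4-significant-figure rounding on the page. Every reported result is rounded exactly once. All derived quantities (LOI, the six compositions, yield, the totals, net glass mass) are rebuilt using the weight values at 250.0 pbw of glass at exact precision as quoted within either problem or answer.
Oxide-by-oxide targets in 250.0 pbw melt:
  SiO2: 38.88% × 250.0 = 97.20 pbw
  CaO: 21.75% × 250.0 = 54.38 pbw
  Na2O: 15.50% × 250.0 = 38.75 pbw
  K2O: 4.865% × 250.0 = 12.16 pbw
  Al2O3: 8.521% × 250.0 = 21.30 pbw
  PbO: 10.47% × 250.0 = 26.18 pbw
Balance tally, oxide-wise, with the batch weights as given, on the stated basis (sums match the target masses up to rounding of the answer):
  SiO2: 60.06·0.5159 + 102.3·0.6473 = 97.20 pbw (target 97.20 pbw)
  CaO: 60.06·0.4811 + 45.64·0.5582 = 54.37 pbw (target 54.38 pbw)
  Na2O: 80.48·0.4379 + 102.3·0.03430 = 38.75 pbw (target 38.75 pbw)
  K2O: 102.3·0.1189 = 12.16 pbw (target 12.16 pbw)
  Al2O3: 102.3·0.1847 + 2.419·0.9960 = 21.30 pbw (target 21.30 pbw)
  PbO: 26.20·0.9990 = 26.17 pbw (target 26.18 pbw)
Consistency of the glass mass: net batch after ignition = 250.0 pbw (targets for the oxides total 250.0 pbw; stated basis 250.0 pbw — differing by rounding only).
Summing the batch: Σ batch = 317.1 pbw; ignition loss, Σ(batch × LOI) = 67.13 pbw; yield, glass over the total, = 78.83%.

Revised batch per 250.0 pbw melt:
  Wollastonite: 60.06 pbw
  Na2SO4: 80.48 pbw
  CaCO3: 45.64 pbw
  Microcline: 102.3 pbw
  Calcined alumina: 2.419 pbw
  Lead monoxide: 26.20 pbw
Total batch = 317.1 pbw; LOI loss = 67.13 pbw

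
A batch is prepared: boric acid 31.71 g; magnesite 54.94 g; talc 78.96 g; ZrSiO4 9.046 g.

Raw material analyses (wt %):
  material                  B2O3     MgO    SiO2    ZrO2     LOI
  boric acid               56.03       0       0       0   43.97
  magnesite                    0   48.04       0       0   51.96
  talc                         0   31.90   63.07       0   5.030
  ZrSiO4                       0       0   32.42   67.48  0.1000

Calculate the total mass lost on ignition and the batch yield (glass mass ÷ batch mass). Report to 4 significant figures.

LOI loss = 46.47 g; glass = 128.2 g; yield = 73.39%

Working values appear with 4-significant-digit rounding between the steps; the working math keeps full float precision from first step to last. A single rounding finalizes every reported result — derived quantities (LOI, glass mass, the totals, yield, the four compositions) are re-derived at full precision starting from the weights at 128.2 g of glass, as quoted within question or answer.
Loss on ignition, line by line:
  boric acid: 31.71 × 0.4397 = 13.94 g
  magnesite: 54.94 × 0.5196 = 28.55 g
  talc: 78.96 × 0.05030 = 3.972 g
  ZrSiO4: 9.046 × 0.001000 = 0.009046 g
Total LOI = 46.47 g
Glass = batch − LOI = 174.7 − 46.47 = 128.2 g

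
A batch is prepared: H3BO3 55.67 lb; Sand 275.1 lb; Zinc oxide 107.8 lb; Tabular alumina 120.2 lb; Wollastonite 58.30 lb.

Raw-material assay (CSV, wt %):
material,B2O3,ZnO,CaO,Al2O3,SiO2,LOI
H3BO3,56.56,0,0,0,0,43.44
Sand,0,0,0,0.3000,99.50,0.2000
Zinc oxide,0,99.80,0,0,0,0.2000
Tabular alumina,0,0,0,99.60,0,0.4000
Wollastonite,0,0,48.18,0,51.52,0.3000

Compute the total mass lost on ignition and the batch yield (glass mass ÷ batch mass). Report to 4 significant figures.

LOI loss = 25.60 lb; glass = 591.5 lb; yield = 95.85%

The working math keeps full precision at each step. The intermediate values are displayed rounded to four significant figures as written; exactly one rounding lands on each reported number. The derived quantities are computed at exact precision (ignition loss, five oxide percentages, glass mass, totals, yield) using the weight values at 591.5 lb of glass exactly as printed in either problem or answer.
Material-by-material LOI:
  H3BO3: 55.67 × 0.4344 = 24.18 lb
  Sand: 275.1 × 0.002000 = 0.5502 lb
  Zinc oxide: 107.8 × 0.002000 = 0.2156 lb
  Tabular alumina: 120.2 × 0.004000 = 0.4808 lb
  Wollastonite: 58.30 × 0.003000 = 0.1749 lb
Total LOI = 25.60 lb
Glass = batch − LOI = 617.1 − 25.60 = 591.5 lb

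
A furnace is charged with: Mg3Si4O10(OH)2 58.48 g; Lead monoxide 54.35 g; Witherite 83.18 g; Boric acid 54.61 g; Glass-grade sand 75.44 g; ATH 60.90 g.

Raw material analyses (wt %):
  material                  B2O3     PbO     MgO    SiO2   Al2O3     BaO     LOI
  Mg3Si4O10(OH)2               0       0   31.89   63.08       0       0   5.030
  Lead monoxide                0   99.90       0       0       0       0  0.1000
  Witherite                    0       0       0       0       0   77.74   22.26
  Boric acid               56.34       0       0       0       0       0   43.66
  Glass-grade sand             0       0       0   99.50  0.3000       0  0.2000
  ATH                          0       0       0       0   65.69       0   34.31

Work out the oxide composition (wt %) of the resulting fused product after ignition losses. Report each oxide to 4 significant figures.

Working values appear, rounded to 4 significant figures, within the worked lines — all internal work runs at full precision at all times. Each reported value is rounded only once; derived quantities, including the six compositions, yield, the totals, ignition loss, net glass mass, are re-derived starting from the weights at 320.6 g of glass at full float precision exactly as printed in question or answer.
Oxide masses out of the charge:
  B2O3: 54.61·0.5634 = 30.77 g
  PbO: 54.35·0.9990 = 54.30 g
  MgO: 58.48·0.3189 = 18.65 g
  SiO2: 58.48·0.6308 + 75.44·0.9950 = 112.0 g
  Al2O3: 75.44·0.003000 + 60.90·0.6569 = 40.23 g
  BaO: 83.18·0.7774 = 64.66 g
LOI: 58.48·0.05030 + 54.35·0.001000 + 83.18·0.2226 + 54.61·0.4366 + 75.44·0.002000 + 60.90·0.3431 = 66.40 g
batch − LOI leaves glass = 387.0 − 66.40 = 320.6 g (= the summed oxide contributions)
wt % = 100 × oxide mass / glass mass

Glass mass = 320.6 g (batch 387.0 − LOI 66.40).
Composition: B2O3 9.598%, PbO 16.94%, MgO 5.818%, SiO2 34.92%, Al2O3 12.55%, BaO 20.17%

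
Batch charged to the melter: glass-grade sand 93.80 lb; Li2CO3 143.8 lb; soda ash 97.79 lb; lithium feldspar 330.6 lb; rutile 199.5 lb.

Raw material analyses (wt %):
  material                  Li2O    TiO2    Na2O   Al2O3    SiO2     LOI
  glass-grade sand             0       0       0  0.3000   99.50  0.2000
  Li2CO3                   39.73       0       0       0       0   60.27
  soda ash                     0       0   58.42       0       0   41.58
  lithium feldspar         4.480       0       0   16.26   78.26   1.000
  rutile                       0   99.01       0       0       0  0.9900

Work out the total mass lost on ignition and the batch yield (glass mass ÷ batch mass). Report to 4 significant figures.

LOI loss = 132.8 lb; glass = 732.7 lb; yield = 84.66%

All arithmetic maintains full float precision at each step. In-progress results are shown, with 4-significant-figure rounding, within the worked lines — each reported result is rounded just once — derived quantities (the yield, totals, LOI, net glass mass, the five compositions) are rebuilt starting from the weights per 732.7 lb of glass in full float precision as given in problem or answer.
Per-material ignition loss:
  glass-grade sand: 93.80 × 0.002000 = 0.1876 lb
  Li2CO3: 143.8 × 0.6027 = 86.67 lb
  soda ash: 97.79 × 0.4158 = 40.66 lb
  lithium feldspar: 330.6 × 0.01000 = 3.306 lb
  rutile: 199.5 × 0.009900 = 1.975 lb
Total LOI = 132.8 lb
Glass = batch − LOI = 865.5 − 132.8 = 732.7 lb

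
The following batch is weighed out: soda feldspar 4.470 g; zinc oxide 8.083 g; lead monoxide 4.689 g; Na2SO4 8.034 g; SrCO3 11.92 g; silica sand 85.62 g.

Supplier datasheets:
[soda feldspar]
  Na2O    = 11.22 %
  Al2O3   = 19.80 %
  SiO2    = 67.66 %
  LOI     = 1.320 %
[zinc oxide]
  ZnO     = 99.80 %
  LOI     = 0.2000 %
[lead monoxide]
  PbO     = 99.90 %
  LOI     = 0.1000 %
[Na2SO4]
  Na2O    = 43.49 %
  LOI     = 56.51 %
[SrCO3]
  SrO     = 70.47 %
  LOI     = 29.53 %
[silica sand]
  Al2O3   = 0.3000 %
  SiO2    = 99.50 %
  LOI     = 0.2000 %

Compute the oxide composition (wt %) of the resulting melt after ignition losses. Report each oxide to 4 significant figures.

All arithmetic carries full precision through every step — working values are printed (rounded to 4 significant figures) on the page — every reported figure receives exactly one rounding — all derived quantities, which include the yield, net glass mass, the totals, LOI, six oxide percentages, are re-derived at full float precision, exactly as shown in problem or answer, from the batch weights at 114.5 g of glass.
Delivered oxide masses:
  Na2O: 4.470·0.1122 + 8.034·0.4349 = 3.996 g
  Al2O3: 4.470·0.1980 + 85.62·0.003000 = 1.142 g
  SiO2: 4.470·0.6766 + 85.62·0.9950 = 88.22 g
  ZnO: 8.083·0.9980 = 8.067 g
  PbO: 4.689·0.9990 = 4.684 g
  SrO: 11.92·0.7047 = 8.400 g
LOI: 4.470·0.01320 + 8.083·0.002000 + 4.689·0.001000 + 8.034·0.5651 + 11.92·0.2953 + 85.62·0.002000 = 8.311 g
The glass mass, total less LOI, = 122.8 − 8.311 = 114.5 g (= the summed oxide contributions)
percent by weight: oxide/glass ×100

Glass mass = 114.5 g (batch 122.8 − LOI 8.311).
Composition: Na2O 3.489%, Al2O3 0.9973%, SiO2 77.04%, ZnO 7.045%, PbO 4.091%, SrO 7.336%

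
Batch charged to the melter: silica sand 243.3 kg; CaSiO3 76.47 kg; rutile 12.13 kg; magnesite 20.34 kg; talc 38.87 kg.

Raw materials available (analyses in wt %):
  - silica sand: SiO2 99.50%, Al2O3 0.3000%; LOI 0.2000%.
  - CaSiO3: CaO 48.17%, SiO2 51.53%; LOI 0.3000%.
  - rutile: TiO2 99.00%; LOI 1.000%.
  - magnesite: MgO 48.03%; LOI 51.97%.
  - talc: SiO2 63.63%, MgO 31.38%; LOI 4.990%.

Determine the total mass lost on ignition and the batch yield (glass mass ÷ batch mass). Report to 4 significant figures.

LOI loss = 13.35 kg; glass = 377.8 kg; yield = 96.59%

Rounding to 4 significant figures governs each mid-chain value as displayed; all internal work keeps full precision in all steps; a single rounding produces each reported result; derived quantities, which include totals, ignition loss, the yield, glass mass, the five compositions, are recomputed in exact precision, as set out in question or answer, using the weight values at 377.8 kg of glass.
Each material's LOI contribution:
  silica sand: 243.3 × 0.002000 = 0.4866 kg
  CaSiO3: 76.47 × 0.003000 = 0.2294 kg
  rutile: 12.13 × 0.01000 = 0.1213 kg
  magnesite: 20.34 × 0.5197 = 10.57 kg
  talc: 38.87 × 0.04990 = 1.940 kg
Total LOI = 13.35 kg
Glass = batch − LOI = 391.1 − 13.35 = 377.8 kg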